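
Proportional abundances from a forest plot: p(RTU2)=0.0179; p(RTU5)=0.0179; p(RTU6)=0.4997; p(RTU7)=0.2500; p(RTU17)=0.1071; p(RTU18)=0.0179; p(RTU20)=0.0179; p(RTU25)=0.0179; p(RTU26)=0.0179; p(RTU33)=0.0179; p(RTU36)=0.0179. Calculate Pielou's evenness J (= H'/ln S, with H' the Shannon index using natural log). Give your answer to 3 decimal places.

0.629

H' = −Σ pᵢ ln pᵢ = −((-0.07201) + (-0.07201) + (-0.34667) + (-0.34657) + (-0.23926) + (-0.07201) + (-0.07201) + (-0.07201) + (-0.07201) + (-0.07201) + (-0.07201)) = 1.50859 (working shown to 5 dp, full precision carried).
With S = 11 species, ln S = 2.39790, so J = 1.50859/2.39790 = 0.62913, i.e. 0.629 to 3 decimal places.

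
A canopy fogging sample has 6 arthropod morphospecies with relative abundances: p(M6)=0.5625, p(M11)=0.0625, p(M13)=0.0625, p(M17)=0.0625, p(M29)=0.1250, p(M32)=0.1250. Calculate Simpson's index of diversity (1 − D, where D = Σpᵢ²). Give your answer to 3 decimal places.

D = 0.5625² + 0.0625² + 0.0625² + 0.0625² + 0.125² + 0.125² = 0.31641 + 0.00391 + 0.00391 + 0.00391 + 0.01562 + 0.01562 = 0.35938 (working shown to 5 dp, full precision carried).
So 1 − D = 0.64062, i.e. 0.641 to 3 decimal places.

0.641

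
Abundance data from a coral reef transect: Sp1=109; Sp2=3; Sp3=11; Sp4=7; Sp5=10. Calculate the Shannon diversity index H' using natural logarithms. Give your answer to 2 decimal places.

0.82

Total N = 109+3+11+7+10 = 140, so the proportions are 0.7786, 0.0214, 0.0786, 0.05, 0.0714 (working shown to 4 dp, full precision carried).
Each pᵢ ln pᵢ term: 0.7786×(-0.2503)=-0.1949, 0.0214×(-3.8430)=-0.0824, 0.0786×(-2.5437)=-0.1999, 0.05×(-2.9957)=-0.1498, 0.0714×(-2.6391)=-0.1885.
Sum = -0.8154, so H' = 0.82.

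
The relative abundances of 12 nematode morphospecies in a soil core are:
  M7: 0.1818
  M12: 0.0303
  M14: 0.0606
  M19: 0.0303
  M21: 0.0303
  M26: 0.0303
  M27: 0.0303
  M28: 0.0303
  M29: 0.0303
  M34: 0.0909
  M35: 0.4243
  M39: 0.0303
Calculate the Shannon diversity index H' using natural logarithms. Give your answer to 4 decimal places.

1.9091

Each pᵢ ln pᵢ term (working shown to 6 dp, full precision carried): 0.1818×(-1.704848)=-0.309941, 0.0303×(-3.496608)=-0.105947, 0.0606×(-2.803460)=-0.169890, 0.0303×(-3.496608)=-0.105947, 0.0303×(-3.496608)=-0.105947, 0.0303×(-3.496608)=-0.105947, 0.0303×(-3.496608)=-0.105947, 0.0303×(-3.496608)=-0.105947, 0.0303×(-3.496608)=-0.105947, 0.0909×(-2.397995)=-0.217978, 0.4243×(-0.857315)=-0.363759, 0.0303×(-3.496608)=-0.105947.
Sum = -1.909145, so H' = 1.9091.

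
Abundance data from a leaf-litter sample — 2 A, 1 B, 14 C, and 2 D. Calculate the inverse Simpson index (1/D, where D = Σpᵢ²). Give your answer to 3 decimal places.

Total N = 2+1+14+2 = 19, so the proportions are 0.105263, 0.052632, 0.736842, 0.105263 (working shown to 6 dp, full precision carried).
D = 0.105263² + 0.052632² + 0.736842² + 0.105263² = 0.011080 + 0.002770 + 0.542936 + 0.011080 = 0.567867.
So 1/D = 1.76098, i.e. 1.761 to 3 decimal places.

1.761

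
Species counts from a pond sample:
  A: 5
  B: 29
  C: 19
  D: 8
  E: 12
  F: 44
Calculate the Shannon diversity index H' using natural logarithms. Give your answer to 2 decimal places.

1.56

Total N = 5+29+19+8+12+44 = 117, so the proportions are 0.0427, 0.2479, 0.1624, 0.0684, 0.1026, 0.3761 (working shown to 4 dp, full precision carried).
Each pᵢ ln pᵢ term: 0.0427×(-3.1527)=-0.1347, 0.2479×(-1.3949)=-0.3457, 0.1624×(-1.8177)=-0.2952, 0.0684×(-2.6827)=-0.1834, 0.1026×(-2.2773)=-0.2336, 0.3761×(-0.9780)=-0.3678.
Sum = -1.5604, so H' = 1.56.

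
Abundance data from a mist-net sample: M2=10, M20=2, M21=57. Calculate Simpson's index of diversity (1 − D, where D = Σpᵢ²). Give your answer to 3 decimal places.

Total N = 10+2+57 = 69, so the proportions are 0.14493, 0.02899, 0.82609 (working shown to 5 dp, full precision carried).
D = 0.14493² + 0.02899² + 0.82609² = 0.02100 + 0.00084 + 0.68242 = 0.70426.
So 1 − D = 0.29574, i.e. 0.296 to 3 decimal places.

0.296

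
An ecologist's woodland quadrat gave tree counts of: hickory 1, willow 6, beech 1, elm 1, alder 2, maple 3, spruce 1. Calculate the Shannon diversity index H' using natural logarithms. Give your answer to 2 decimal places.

1.68

Total N = 1+6+1+1+2+3+1 = 15, so the proportions are 0.0667, 0.4, 0.0667, 0.0667, 0.1333, 0.2, 0.0667 (working shown to 4 dp, full precision carried).
Each pᵢ ln pᵢ term: 0.0667×(-2.7081)=-0.1805, 0.4×(-0.9163)=-0.3665, 0.0667×(-2.7081)=-0.1805, 0.0667×(-2.7081)=-0.1805, 0.1333×(-2.0149)=-0.2687, 0.2×(-1.6094)=-0.3219, 0.0667×(-2.7081)=-0.1805.
Sum = -1.6792, so H' = 1.68.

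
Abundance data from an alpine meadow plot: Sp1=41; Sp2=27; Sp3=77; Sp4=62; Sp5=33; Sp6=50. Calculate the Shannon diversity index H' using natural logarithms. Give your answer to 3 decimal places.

Total N = 41+27+77+62+33+50 = 290, so the proportions are 0.14138, 0.0931, 0.26552, 0.21379, 0.11379, 0.17241 (working shown to 5 dp, full precision carried).
Each pᵢ ln pᵢ term: 0.14138×(-1.95631)=-0.27658, 0.0931×(-2.37404)=-0.22103, 0.26552×(-1.32608)=-0.35210, 0.21379×(-1.54275)=-0.32983, 0.11379×(-2.17337)=-0.24731, 0.17241×(-1.75786)=-0.30308.
Sum = -1.72993, so H' = 1.730.

1.730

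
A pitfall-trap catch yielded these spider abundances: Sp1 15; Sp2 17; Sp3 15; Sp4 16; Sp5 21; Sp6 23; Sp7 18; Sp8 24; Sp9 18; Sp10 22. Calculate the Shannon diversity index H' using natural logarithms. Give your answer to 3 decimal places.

Total N = 15+17+15+16+21+23+18+24+18+22 = 189, so the proportions are 0.07937, 0.08995, 0.07937, 0.08466, 0.11111, 0.12169, 0.09524, 0.12698, 0.09524, 0.1164 (working shown to 5 dp, full precision carried).
Each pᵢ ln pᵢ term: 0.07937×(-2.53370)=-0.20109, 0.08995×(-2.40853)=-0.21664, 0.07937×(-2.53370)=-0.20109, 0.08466×(-2.46916)=-0.20903, 0.11111×(-2.19722)=-0.24414, 0.12169×(-2.10625)=-0.25632, 0.09524×(-2.35138)=-0.22394, 0.12698×(-2.06369)=-0.26206, 0.09524×(-2.35138)=-0.22394, 0.1164×(-2.15070)=-0.25035.
Sum = -2.28858, so H' = 2.289.

2.289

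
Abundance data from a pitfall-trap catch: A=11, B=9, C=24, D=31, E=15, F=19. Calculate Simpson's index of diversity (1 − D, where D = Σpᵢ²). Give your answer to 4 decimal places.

0.8043

Total N = 11+9+24+31+15+19 = 109, so the proportions are 0.100917, 0.082569, 0.220183, 0.284404, 0.137615, 0.174312 (working shown to 6 dp, full precision carried).
D = 0.100917² + 0.082569² + 0.220183² + 0.284404² + 0.137615² + 0.174312² = 0.010184 + 0.006818 + 0.048481 + 0.080885 + 0.018938 + 0.030385 = 0.195691.
So 1 − D = 0.804309, i.e. 0.8043 to 4 decimal places.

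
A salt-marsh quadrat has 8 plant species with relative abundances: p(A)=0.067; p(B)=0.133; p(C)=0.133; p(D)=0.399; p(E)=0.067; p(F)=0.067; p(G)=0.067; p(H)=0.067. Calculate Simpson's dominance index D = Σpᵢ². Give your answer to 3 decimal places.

D = 0.067² + 0.133² + 0.133² + 0.399² + 0.067² + 0.067² + 0.067² + 0.067² = 0.00449 + 0.01769 + 0.01769 + 0.15920 + 0.00449 + 0.00449 + 0.00449 + 0.00449 = 0.21702 (working shown to 5 dp, full precision carried).
To 3 decimal places, D = 0.217.

0.217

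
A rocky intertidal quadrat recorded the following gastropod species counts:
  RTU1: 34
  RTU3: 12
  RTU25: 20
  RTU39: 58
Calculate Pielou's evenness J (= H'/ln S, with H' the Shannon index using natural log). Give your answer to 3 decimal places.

0.888

Total N = 34+12+20+58 = 124, so the proportions are 0.27419, 0.09677, 0.16129, 0.46774 (working shown to 5 dp, full precision carried).
H' = −Σ pᵢ ln pᵢ = −((-0.35478) + (-0.22600) + (-0.29428) + (-0.35541)) = 1.23048.
With S = 4 species, ln S = 1.38629, so J = 1.23048/1.38629 = 0.88760, i.e. 0.888 to 3 decimal places.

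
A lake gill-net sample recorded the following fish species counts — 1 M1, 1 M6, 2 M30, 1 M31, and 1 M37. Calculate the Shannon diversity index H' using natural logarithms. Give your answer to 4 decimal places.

1.5607

Total N = 1+1+2+1+1 = 6, so the proportions are 0.166667, 0.166667, 0.333333, 0.166667, 0.166667 (working shown to 6 dp, full precision carried).
Each pᵢ ln pᵢ term: 0.166667×(-1.791759)=-0.298627, 0.166667×(-1.791759)=-0.298627, 0.333333×(-1.098612)=-0.366204, 0.166667×(-1.791759)=-0.298627, 0.166667×(-1.791759)=-0.298627.
Sum = -1.560710, so H' = 1.5607.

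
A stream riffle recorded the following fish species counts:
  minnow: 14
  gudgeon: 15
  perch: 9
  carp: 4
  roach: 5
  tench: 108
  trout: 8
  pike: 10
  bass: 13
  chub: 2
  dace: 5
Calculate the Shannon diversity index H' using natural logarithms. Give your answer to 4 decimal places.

1.6407

Total N = 14+15+9+4+5+108+8+10+13+2+5 = 193, so the proportions are 0.072539, 0.07772, 0.046632, 0.020725, 0.025907, 0.559585, 0.041451, 0.051813, 0.067358, 0.010363, 0.025907 (working shown to 6 dp, full precision carried).
Each pᵢ ln pᵢ term: 0.072539×(-2.623633)=-0.190315, 0.07772×(-2.554640)=-0.198547, 0.046632×(-3.065466)=-0.142949, 0.020725×(-3.876396)=-0.080340, 0.025907×(-3.653252)=-0.094644, 0.559585×(-0.580559)=-0.324872, 0.041451×(-3.183249)=-0.131948, 0.051813×(-2.960105)=-0.153373, 0.067358×(-2.697741)=-0.181713, 0.010363×(-4.569543)=-0.047353, 0.025907×(-3.653252)=-0.094644.
Sum = -1.640699, so H' = 1.6407.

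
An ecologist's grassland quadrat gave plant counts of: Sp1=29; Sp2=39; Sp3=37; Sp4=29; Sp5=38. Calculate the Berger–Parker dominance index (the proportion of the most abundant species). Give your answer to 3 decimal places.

0.227

Total N = 29+39+37+29+38 = 172, so the proportions are 0.1686, 0.22674, 0.21512, 0.1686, 0.22093 (working shown to 5 dp, full precision carried).
The largest proportion is 0.22674, i.e. d = 0.227 to 3 decimal places.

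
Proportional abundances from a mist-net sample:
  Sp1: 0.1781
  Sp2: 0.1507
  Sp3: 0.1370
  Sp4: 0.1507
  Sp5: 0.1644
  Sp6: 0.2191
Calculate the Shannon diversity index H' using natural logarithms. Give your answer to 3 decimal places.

1.779

Each pᵢ ln pᵢ term (working shown to 5 dp, full precision carried): 0.1781×(-1.72541)=-0.30730, 0.1507×(-1.89246)=-0.28519, 0.137×(-1.98777)=-0.27233, 0.1507×(-1.89246)=-0.28519, 0.1644×(-1.80545)=-0.29682, 0.2191×(-1.51823)=-0.33264.
Sum = -1.77947, so H' = 1.779.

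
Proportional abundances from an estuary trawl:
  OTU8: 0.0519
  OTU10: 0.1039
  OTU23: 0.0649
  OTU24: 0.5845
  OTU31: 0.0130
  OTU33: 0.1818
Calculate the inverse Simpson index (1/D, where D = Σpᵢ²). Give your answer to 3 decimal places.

2.547

D = 0.0519² + 0.1039² + 0.0649² + 0.5845² + 0.013² + 0.1818² = 0.002694 + 0.010795 + 0.004212 + 0.341640 + 0.000169 + 0.033051 = 0.392561 (working shown to 6 dp, full precision carried).
So 1/D = 2.54737, i.e. 2.547 to 3 decimal places.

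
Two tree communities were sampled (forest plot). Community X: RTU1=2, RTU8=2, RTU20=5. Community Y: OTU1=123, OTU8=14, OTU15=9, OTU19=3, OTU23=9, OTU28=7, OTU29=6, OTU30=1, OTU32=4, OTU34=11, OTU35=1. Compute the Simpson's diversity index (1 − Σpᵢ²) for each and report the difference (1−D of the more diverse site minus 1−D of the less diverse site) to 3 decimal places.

0.037

Community X: N=9, proportions 0.22222, 0.22222, 0.55556, giving 1−D = 0.59259 (working shown to 5 dp, full precision carried).
Community Y: N=188, proportions 0.65426, 0.07447, 0.04787, 0.01596, 0.04787, 0.03723, 0.03191, 0.00532, 0.02128, 0.05851, 0.00532, giving 1−D = 0.55523.
Difference = |0.59259 − 0.55523| = 0.03736, i.e. 0.037 to 3 decimal places.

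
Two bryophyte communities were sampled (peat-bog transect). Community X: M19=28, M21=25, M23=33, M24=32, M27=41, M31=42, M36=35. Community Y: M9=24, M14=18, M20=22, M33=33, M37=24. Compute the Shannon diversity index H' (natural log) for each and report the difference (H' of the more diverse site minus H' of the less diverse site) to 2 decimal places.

0.34

Community X: N=236, proportions 0.1186, 0.1059, 0.1398, 0.1356, 0.1737, 0.178, 0.1483, giving H' = 1.9310 (working shown to 4 dp, full precision carried).
Community Y: N=121, proportions 0.1983, 0.1488, 0.1818, 0.2727, 0.1983, giving H' = 1.5895.
Difference = |1.9310 − 1.5895| = 0.3415, i.e. 0.34 to 2 decimal places.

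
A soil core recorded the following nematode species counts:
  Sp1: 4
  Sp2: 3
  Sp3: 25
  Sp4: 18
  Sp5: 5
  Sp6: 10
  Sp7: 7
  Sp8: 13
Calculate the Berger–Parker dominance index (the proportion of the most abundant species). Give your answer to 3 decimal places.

Total N = 4+3+25+18+5+10+7+13 = 85, so the proportions are 0.04706, 0.03529, 0.29412, 0.21176, 0.05882, 0.11765, 0.08235, 0.15294 (working shown to 5 dp, full precision carried).
The largest proportion is 0.29412, i.e. d = 0.294 to 3 decimal places.

0.294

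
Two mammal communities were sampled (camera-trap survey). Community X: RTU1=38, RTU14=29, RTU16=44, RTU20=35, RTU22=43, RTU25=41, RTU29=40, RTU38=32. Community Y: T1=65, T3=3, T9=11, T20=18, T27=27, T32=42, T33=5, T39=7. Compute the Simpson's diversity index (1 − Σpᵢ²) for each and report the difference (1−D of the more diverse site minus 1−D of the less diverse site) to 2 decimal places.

Community X: N=302, proportions 0.1258, 0.096, 0.1457, 0.1159, 0.1424, 0.1358, 0.1325, 0.106, giving 1−D = 0.8728 (working shown to 4 dp, full precision carried).
Community Y: N=178, proportions 0.3652, 0.0169, 0.0618, 0.1011, 0.1517, 0.236, 0.0281, 0.0393, giving 1−D = 0.7713.
Difference = |0.8728 − 0.7713| = 0.1015, i.e. 0.10 to 2 decimal places.

0.10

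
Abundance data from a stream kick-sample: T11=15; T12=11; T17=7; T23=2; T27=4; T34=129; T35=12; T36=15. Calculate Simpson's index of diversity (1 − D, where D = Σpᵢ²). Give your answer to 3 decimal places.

Total N = 15+11+7+2+4+129+12+15 = 195, so the proportions are 0.07692, 0.05641, 0.0359, 0.01026, 0.02051, 0.66154, 0.06154, 0.07692 (working shown to 5 dp, full precision carried).
D = 0.07692² + 0.05641² + 0.0359² + 0.01026² + 0.02051² + 0.66154² + 0.06154² + 0.07692² = 0.00592 + 0.00318 + 0.00129 + 0.00011 + 0.00042 + 0.43763 + 0.00379 + 0.00592 = 0.45825.
So 1 − D = 0.54175, i.e. 0.542 to 3 decimal places.

0.542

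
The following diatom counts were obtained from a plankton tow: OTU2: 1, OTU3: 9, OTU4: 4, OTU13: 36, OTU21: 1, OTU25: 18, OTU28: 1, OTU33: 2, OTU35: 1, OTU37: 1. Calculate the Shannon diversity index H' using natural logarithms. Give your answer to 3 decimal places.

1.497

Total N = 1+9+4+36+1+18+1+2+1+1 = 74, so the proportions are 0.01351, 0.12162, 0.05405, 0.48649, 0.01351, 0.24324, 0.01351, 0.02703, 0.01351, 0.01351 (working shown to 5 dp, full precision carried).
Each pᵢ ln pᵢ term: 0.01351×(-4.30407)=-0.05816, 0.12162×(-2.10684)=-0.25624, 0.05405×(-2.91777)=-0.15772, 0.48649×(-0.72055)=-0.35054, 0.01351×(-4.30407)=-0.05816, 0.24324×(-1.41369)=-0.34387, 0.01351×(-4.30407)=-0.05816, 0.02703×(-3.61092)=-0.09759, 0.01351×(-4.30407)=-0.05816, 0.01351×(-4.30407)=-0.05816.
Sum = -1.49677, so H' = 1.497.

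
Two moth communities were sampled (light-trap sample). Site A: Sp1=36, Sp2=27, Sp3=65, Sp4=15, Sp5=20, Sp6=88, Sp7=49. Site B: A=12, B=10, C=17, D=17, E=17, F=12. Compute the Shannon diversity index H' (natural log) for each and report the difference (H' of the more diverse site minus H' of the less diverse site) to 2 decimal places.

Site A: N=300, proportions 0.12, 0.09, 0.21667, 0.05, 0.06667, 0.29333, 0.16333, giving H' = 1.78855 (working shown to 5 dp, full precision carried).
Site B: N=85, proportions 0.14118, 0.11765, 0.2, 0.2, 0.2, 0.14118, giving H' = 1.77021.
Difference = |1.78855 − 1.77021| = 0.01834, i.e. 0.02 to 2 decimal places.

0.02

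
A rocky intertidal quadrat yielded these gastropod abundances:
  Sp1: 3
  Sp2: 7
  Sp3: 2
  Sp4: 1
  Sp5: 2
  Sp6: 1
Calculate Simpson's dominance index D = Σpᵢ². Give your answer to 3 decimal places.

0.266

Total N = 3+7+2+1+2+1 = 16, so the proportions are 0.1875, 0.4375, 0.125, 0.0625, 0.125, 0.0625 (working shown to 5 dp, full precision carried).
D = 0.1875² + 0.4375² + 0.125² + 0.0625² + 0.125² + 0.0625² = 0.03516 + 0.19141 + 0.01562 + 0.00391 + 0.01562 + 0.00391 = 0.26562.
To 3 decimal places, D = 0.266.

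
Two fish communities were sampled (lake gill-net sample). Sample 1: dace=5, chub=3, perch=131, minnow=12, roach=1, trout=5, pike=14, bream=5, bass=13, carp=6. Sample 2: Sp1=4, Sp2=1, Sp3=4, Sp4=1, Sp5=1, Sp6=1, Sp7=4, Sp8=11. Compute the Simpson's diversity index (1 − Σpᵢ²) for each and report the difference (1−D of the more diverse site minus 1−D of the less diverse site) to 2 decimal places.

0.23

Sample 1: N=195, proportions 0.0256, 0.0154, 0.6718, 0.0615, 0.0051, 0.0256, 0.0718, 0.0256, 0.0667, 0.0308, giving 1−D = 0.5321 (working shown to 4 dp, full precision carried).
Sample 2: N=27, proportions 0.1481, 0.037, 0.1481, 0.037, 0.037, 0.037, 0.1481, 0.4074, giving 1−D = 0.7627.
Difference = |0.5321 − 0.7627| = 0.2306, i.e. 0.23 to 2 decimal places.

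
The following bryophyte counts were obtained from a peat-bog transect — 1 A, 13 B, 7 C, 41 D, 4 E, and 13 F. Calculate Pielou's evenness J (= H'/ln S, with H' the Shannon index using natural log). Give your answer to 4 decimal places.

Total N = 1+13+7+41+4+13 = 79, so the proportions are 0.0126582, 0.164557, 0.0886076, 0.5189873, 0.0506329, 0.164557 (working shown to 7 dp, full precision carried).
H' = −Σ pᵢ ln pᵢ = −((-0.0553095) + (-0.2969428) + (-0.2147438) + (-0.3403912) + (-0.1510457) + (-0.2969428)) = 1.3553759.
With S = 6 species, ln S = 1.7917595, so J = 1.3553759/1.7917595 = 0.7564497, i.e. 0.7564 to 4 decimal places.

0.7564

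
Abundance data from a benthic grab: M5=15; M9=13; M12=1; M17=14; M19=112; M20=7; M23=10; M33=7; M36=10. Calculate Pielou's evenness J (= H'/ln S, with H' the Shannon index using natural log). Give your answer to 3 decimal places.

Total N = 15+13+1+14+112+7+10+7+10 = 189, so the proportions are 0.07937, 0.06878, 0.00529, 0.07407, 0.59259, 0.03704, 0.05291, 0.03704, 0.05291 (working shown to 5 dp, full precision carried).
H' = −Σ pᵢ ln pᵢ = −((-0.20109) + (-0.18412) + (-0.02773) + (-0.19279) + (-0.31007) + (-0.12207) + (-0.15551) + (-0.12207) + (-0.15551)) = 1.47096.
With S = 9 species, ln S = 2.19722, so J = 1.47096/2.19722 = 0.66946, i.e. 0.669 to 3 decimal places.

0.669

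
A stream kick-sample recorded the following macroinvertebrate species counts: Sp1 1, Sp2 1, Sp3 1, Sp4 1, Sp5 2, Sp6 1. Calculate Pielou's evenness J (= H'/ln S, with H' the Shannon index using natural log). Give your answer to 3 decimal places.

0.976

Total N = 1+1+1+1+2+1 = 7, so the proportions are 0.14286, 0.14286, 0.14286, 0.14286, 0.28571, 0.14286 (working shown to 5 dp, full precision carried).
H' = −Σ pᵢ ln pᵢ = −((-0.27799) + (-0.27799) + (-0.27799) + (-0.27799) + (-0.35793) + (-0.27799)) = 1.74787.
With S = 6 species, ln S = 1.79176, so J = 1.74787/1.79176 = 0.97550, i.e. 0.976 to 3 decimal places.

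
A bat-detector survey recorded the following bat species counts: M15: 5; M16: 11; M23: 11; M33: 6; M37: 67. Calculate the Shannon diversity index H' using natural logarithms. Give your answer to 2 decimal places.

1.07

Total N = 5+11+11+6+67 = 100, so the proportions are 0.05, 0.11, 0.11, 0.06, 0.67 (working shown to 4 dp, full precision carried).
Each pᵢ ln pᵢ term: 0.05×(-2.9957)=-0.1498, 0.11×(-2.2073)=-0.2428, 0.11×(-2.2073)=-0.2428, 0.06×(-2.8134)=-0.1688, 0.67×(-0.4005)=-0.2683.
Sum = -1.0725, so H' = 1.07.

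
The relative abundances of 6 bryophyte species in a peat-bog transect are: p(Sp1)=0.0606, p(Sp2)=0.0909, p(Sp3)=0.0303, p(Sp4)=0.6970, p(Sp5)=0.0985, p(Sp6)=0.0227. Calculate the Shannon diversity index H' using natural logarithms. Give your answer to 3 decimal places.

Each pᵢ ln pᵢ term (working shown to 5 dp, full precision carried): 0.0606×(-2.80346)=-0.16989, 0.0909×(-2.39800)=-0.21798, 0.0303×(-3.49661)=-0.10595, 0.697×(-0.36097)=-0.25160, 0.0985×(-2.31770)=-0.22829, 0.0227×(-3.78539)=-0.08593.
Sum = -1.05963, so H' = 1.060.

1.060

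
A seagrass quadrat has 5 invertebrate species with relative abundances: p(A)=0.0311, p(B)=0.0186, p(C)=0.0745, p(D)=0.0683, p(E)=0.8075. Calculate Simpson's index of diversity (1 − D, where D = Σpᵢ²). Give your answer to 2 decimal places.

D = 0.0311² + 0.0186² + 0.0745² + 0.0683² + 0.8075² = 0.0010 + 0.0003 + 0.0056 + 0.0047 + 0.6521 = 0.6636 (working shown to 4 dp, full precision carried).
So 1 − D = 0.3364, i.e. 0.34 to 2 decimal places.

0.34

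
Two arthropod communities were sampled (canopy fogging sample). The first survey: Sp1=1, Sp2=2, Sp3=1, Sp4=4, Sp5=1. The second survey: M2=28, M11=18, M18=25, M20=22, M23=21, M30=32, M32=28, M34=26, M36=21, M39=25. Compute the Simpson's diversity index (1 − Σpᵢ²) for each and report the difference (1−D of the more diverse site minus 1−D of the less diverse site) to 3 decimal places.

0.181

The first survey: N=9, proportions 0.11111, 0.22222, 0.11111, 0.44444, 0.11111, giving 1−D = 0.71605 (working shown to 5 dp, full precision carried).
The second survey: N=246, proportions 0.11382, 0.07317, 0.10163, 0.08943, 0.08537, 0.13008, 0.11382, 0.10569, 0.08537, 0.10163, giving 1−D = 0.89742.
Difference = |0.71605 − 0.89742| = 0.18137, i.e. 0.181 to 3 decimal places.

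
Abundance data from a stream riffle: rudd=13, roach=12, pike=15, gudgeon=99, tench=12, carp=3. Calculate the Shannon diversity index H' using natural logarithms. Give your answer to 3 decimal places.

Total N = 13+12+15+99+12+3 = 154, so the proportions are 0.08442, 0.07792, 0.0974, 0.64286, 0.07792, 0.01948 (working shown to 5 dp, full precision carried).
Each pᵢ ln pᵢ term: 0.08442×(-2.47200)=-0.20868, 0.07792×(-2.55205)=-0.19886, 0.0974×(-2.32890)=-0.22684, 0.64286×(-0.44183)=-0.28404, 0.07792×(-2.55205)=-0.19886, 0.01948×(-3.93834)=-0.07672.
Sum = -1.19399, so H' = 1.194.

1.194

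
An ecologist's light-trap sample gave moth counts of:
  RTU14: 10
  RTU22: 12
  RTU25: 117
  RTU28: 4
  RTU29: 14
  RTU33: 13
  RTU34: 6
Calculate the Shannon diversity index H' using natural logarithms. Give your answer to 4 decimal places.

1.2125

Total N = 10+12+117+4+14+13+6 = 176, so the proportions are 0.056818, 0.068182, 0.664773, 0.022727, 0.079545, 0.073864, 0.034091 (working shown to 6 dp, full precision carried).
Each pᵢ ln pᵢ term: 0.056818×(-2.867899)=-0.162949, 0.068182×(-2.685577)=-0.183108, 0.664773×(-0.408310)=-0.271433, 0.022727×(-3.784190)=-0.086004, 0.079545×(-2.531427)=-0.201363, 0.073864×(-2.605535)=-0.192454, 0.034091×(-3.378725)=-0.115184.
Sum = -1.212496, so H' = 1.2125.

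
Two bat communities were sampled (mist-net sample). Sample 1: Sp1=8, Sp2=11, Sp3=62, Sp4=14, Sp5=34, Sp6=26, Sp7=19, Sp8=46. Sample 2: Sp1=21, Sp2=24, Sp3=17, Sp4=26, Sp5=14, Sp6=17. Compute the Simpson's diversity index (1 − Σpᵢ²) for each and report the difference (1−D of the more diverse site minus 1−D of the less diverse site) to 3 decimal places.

0.002

Sample 1: N=220, proportions 0.03636, 0.05, 0.28182, 0.06364, 0.15455, 0.11818, 0.08636, 0.20909, giving 1−D = 0.82368 (working shown to 5 dp, full precision carried).
Sample 2: N=119, proportions 0.17647, 0.20168, 0.14286, 0.21849, 0.11765, 0.14286, giving 1−D = 0.82579.
Difference = |0.82368 − 0.82579| = 0.00211, i.e. 0.002 to 3 decimal places.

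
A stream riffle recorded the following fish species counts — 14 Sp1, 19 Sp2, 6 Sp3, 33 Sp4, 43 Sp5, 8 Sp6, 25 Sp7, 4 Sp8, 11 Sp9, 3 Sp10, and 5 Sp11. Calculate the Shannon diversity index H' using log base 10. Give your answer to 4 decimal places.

Total N = 14+19+6+33+43+8+25+4+11+3+5 = 171, so the proportions are 0.081871, 0.111111, 0.035088, 0.192982, 0.251462, 0.046784, 0.146199, 0.023392, 0.064327, 0.017544, 0.02924 (working shown to 6 dp, full precision carried).
Each pᵢ log₁₀ pᵢ term: 0.081871×(-1.086868)=-0.088983, 0.111111×(-0.954243)=-0.106027, 0.035088×(-1.454845)=-0.051047, 0.192982×(-0.714482)=-0.137883, 0.251462×(-0.599528)=-0.150758, 0.046784×(-1.329906)=-0.062218, 0.146199×(-0.835056)=-0.122084, 0.023392×(-1.630936)=-0.038151, 0.064327×(-1.191603)=-0.076653, 0.017544×(-1.755875)=-0.030805, 0.02924×(-1.534026)=-0.044855.
Sum = -0.909463, so H' = 0.9095.

0.9095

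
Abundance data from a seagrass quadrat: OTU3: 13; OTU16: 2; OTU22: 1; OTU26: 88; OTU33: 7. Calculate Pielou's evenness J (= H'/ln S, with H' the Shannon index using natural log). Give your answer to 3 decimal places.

0.450

Total N = 13+2+1+88+7 = 111, so the proportions are 0.11712, 0.01802, 0.00901, 0.79279, 0.06306 (working shown to 5 dp, full precision carried).
H' = −Σ pᵢ ln pᵢ = −((-0.25117) + (-0.07237) + (-0.04243) + (-0.18408) + (-0.17428)) = 0.72433.
With S = 5 species, ln S = 1.60944, so J = 0.72433/1.60944 = 0.45005, i.e. 0.450 to 3 decimal places.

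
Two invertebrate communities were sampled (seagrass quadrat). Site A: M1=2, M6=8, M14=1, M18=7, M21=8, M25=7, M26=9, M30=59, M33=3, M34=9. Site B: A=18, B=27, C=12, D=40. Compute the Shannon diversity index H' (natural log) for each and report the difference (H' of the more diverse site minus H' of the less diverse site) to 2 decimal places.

0.38

Site A: N=113, proportions 0.0177, 0.0708, 0.0088, 0.0619, 0.0708, 0.0619, 0.0796, 0.5221, 0.0265, 0.0796, giving H' = 1.6715 (working shown to 4 dp, full precision carried).
Site B: N=97, proportions 0.1856, 0.2784, 0.1237, 0.4124, giving H' = 1.2924.
Difference = |1.6715 − 1.2924| = 0.3791, i.e. 0.38 to 2 decimal places.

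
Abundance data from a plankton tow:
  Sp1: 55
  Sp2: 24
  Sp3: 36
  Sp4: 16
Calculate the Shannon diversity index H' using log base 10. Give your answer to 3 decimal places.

Total N = 55+24+36+16 = 131, so the proportions are 0.41985, 0.18321, 0.27481, 0.12214 (working shown to 5 dp, full precision carried).
Each pᵢ log₁₀ pᵢ term: 0.41985×(-0.37691)=-0.15824, 0.18321×(-0.73706)=-0.13503, 0.27481×(-0.56097)=-0.15416, 0.12214×(-0.91315)=-0.11153.
Sum = -0.55897, so H' = 0.559.

0.559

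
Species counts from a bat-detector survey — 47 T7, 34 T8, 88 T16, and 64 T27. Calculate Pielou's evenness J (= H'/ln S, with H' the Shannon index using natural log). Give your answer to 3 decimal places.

Total N = 47+34+88+64 = 233, so the proportions are 0.20172, 0.14592, 0.37768, 0.27468 (working shown to 5 dp, full precision carried).
H' = −Σ pᵢ ln pᵢ = −((-0.32293) + (-0.28085) + (-0.36775) + (-0.35493)) = 1.32646.
With S = 4 species, ln S = 1.38629, so J = 1.32646/1.38629 = 0.95684, i.e. 0.957 to 3 decimal places.

0.957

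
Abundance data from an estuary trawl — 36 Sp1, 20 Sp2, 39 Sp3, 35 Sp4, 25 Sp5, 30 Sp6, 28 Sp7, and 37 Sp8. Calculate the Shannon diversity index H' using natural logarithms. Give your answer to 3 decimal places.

2.059

Total N = 36+20+39+35+25+30+28+37 = 250, so the proportions are 0.144, 0.08, 0.156, 0.14, 0.1, 0.12, 0.112, 0.148 (working shown to 5 dp, full precision carried).
Each pᵢ ln pᵢ term: 0.144×(-1.93794)=-0.27906, 0.08×(-2.52573)=-0.20206, 0.156×(-1.85790)=-0.28983, 0.14×(-1.96611)=-0.27526, 0.1×(-2.30259)=-0.23026, 0.12×(-2.12026)=-0.25443, 0.112×(-2.18926)=-0.24520, 0.148×(-1.91054)=-0.28276.
Sum = -2.05886, so H' = 2.059.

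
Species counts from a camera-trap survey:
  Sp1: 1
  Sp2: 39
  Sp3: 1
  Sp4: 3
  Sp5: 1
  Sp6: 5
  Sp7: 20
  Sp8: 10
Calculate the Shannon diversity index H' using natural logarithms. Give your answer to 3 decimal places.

Total N = 1+39+1+3+1+5+20+10 = 80, so the proportions are 0.0125, 0.4875, 0.0125, 0.0375, 0.0125, 0.0625, 0.25, 0.125 (working shown to 6 dp, full precision carried).
Each pᵢ ln pᵢ term: 0.0125×(-4.382027)=-0.054775, 0.4875×(-0.718465)=-0.350252, 0.0125×(-4.382027)=-0.054775, 0.0375×(-3.283414)=-0.123128, 0.0125×(-4.382027)=-0.054775, 0.0625×(-2.772589)=-0.173287, 0.25×(-1.386294)=-0.346574, 0.125×(-2.079442)=-0.259930.
Sum = -1.417496, so H' = 1.417.

1.417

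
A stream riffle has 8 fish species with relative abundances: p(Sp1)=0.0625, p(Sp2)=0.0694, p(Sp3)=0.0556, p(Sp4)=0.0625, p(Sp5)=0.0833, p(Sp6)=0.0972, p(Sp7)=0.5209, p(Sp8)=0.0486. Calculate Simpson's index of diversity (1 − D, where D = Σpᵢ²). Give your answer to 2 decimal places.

0.69

D = 0.0625² + 0.0694² + 0.0556² + 0.0625² + 0.0833² + 0.0972² + 0.5209² + 0.0486² = 0.0039 + 0.0048 + 0.0031 + 0.0039 + 0.0069 + 0.0094 + 0.2713 + 0.0024 = 0.3058 (working shown to 4 dp, full precision carried).
So 1 − D = 0.6942, i.e. 0.69 to 2 decimal places.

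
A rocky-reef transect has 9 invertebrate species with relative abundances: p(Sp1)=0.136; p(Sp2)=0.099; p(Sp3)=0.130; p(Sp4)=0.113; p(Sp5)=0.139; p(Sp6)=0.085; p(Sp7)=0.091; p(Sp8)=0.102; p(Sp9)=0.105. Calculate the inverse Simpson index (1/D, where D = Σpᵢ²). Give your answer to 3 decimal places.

D = 0.136² + 0.099² + 0.13² + 0.113² + 0.139² + 0.085² + 0.091² + 0.102² + 0.105² = 0.0184960 + 0.0098010 + 0.0169000 + 0.0127690 + 0.0193210 + 0.0072250 + 0.0082810 + 0.0104040 + 0.0110250 = 0.1142220 (working shown to 7 dp, full precision carried).
So 1/D = 8.75488, i.e. 8.755 to 3 decimal places.

8.755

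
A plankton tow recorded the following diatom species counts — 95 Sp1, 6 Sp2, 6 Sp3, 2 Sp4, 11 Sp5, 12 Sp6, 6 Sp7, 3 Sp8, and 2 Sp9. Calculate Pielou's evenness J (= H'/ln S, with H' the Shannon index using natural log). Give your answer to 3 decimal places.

0.581

Total N = 95+6+6+2+11+12+6+3+2 = 143, so the proportions are 0.66434, 0.04196, 0.04196, 0.01399, 0.07692, 0.08392, 0.04196, 0.02098, 0.01399 (working shown to 5 dp, full precision carried).
H' = −Σ pᵢ ln pᵢ = −((-0.27169) + (-0.13305) + (-0.13305) + (-0.05972) + (-0.19730) + (-0.20794) + (-0.13305) + (-0.08107) + (-0.05972)) = 1.27659.
With S = 9 species, ln S = 2.19722, so J = 1.27659/2.19722 = 0.58100, i.e. 0.581 to 3 decimal places.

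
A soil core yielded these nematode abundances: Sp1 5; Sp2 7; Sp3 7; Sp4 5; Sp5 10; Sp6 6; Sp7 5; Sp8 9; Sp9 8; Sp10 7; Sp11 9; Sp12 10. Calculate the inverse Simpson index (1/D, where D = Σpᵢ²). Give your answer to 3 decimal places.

11.322

Total N = 5+7+7+5+10+6+5+9+8+7+9+10 = 88, so the proportions are 0.05681818, 0.07954545, 0.07954545, 0.05681818, 0.11363636, 0.06818182, 0.05681818, 0.10227273, 0.09090909, 0.07954545, 0.10227273, 0.11363636 (working shown to 8 dp, full precision carried).
D = 0.05681818² + 0.07954545² + 0.07954545² + 0.05681818² + 0.11363636² + 0.06818182² + 0.05681818² + 0.10227273² + 0.09090909² + 0.07954545² + 0.10227273² + 0.11363636² = 0.00322831 + 0.00632748 + 0.00632748 + 0.00322831 + 0.01291322 + 0.00464876 + 0.00322831 + 0.01045971 + 0.00826446 + 0.00632748 + 0.01045971 + 0.01291322 = 0.08832645.
So 1/D = 11.32164, i.e. 11.322 to 3 decimal places.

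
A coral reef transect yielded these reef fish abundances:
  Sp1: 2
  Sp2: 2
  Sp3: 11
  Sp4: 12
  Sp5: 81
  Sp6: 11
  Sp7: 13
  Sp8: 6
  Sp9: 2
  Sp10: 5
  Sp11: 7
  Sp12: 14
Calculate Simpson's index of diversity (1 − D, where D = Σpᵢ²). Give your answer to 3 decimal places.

Total N = 2+2+11+12+81+11+13+6+2+5+7+14 = 166, so the proportions are 0.01205, 0.01205, 0.06627, 0.07229, 0.48795, 0.06627, 0.07831, 0.03614, 0.01205, 0.03012, 0.04217, 0.08434 (working shown to 5 dp, full precision carried).
D = 0.01205² + 0.01205² + 0.06627² + 0.07229² + 0.48795² + 0.06627² + 0.07831² + 0.03614² + 0.01205² + 0.03012² + 0.04217² + 0.08434² = 0.00015 + 0.00015 + 0.00439 + 0.00523 + 0.23810 + 0.00439 + 0.00613 + 0.00131 + 0.00015 + 0.00091 + 0.00178 + 0.00711 = 0.26978.
So 1 − D = 0.73022, i.e. 0.730 to 3 decimal places.

0.730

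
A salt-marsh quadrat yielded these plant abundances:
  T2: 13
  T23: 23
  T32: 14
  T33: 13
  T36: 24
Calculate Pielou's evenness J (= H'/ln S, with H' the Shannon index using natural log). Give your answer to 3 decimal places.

Total N = 13+23+14+13+24 = 87, so the proportions are 0.14943, 0.26437, 0.16092, 0.14943, 0.27586 (working shown to 5 dp, full precision carried).
H' = −Σ pᵢ ln pᵢ = −((-0.28405) + (-0.35172) + (-0.29398) + (-0.28405) + (-0.35527)) = 1.56907.
With S = 5 species, ln S = 1.60944, so J = 1.56907/1.60944 = 0.97492, i.e. 0.975 to 3 decimal places.

0.975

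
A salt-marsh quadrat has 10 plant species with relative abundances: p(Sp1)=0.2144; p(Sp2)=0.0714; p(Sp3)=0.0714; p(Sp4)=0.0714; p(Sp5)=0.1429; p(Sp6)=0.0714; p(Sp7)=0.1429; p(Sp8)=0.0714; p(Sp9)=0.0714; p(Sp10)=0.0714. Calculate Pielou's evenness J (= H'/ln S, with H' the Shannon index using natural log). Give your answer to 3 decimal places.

H' = −Σ pᵢ ln pᵢ = −((-0.33016) + (-0.18846) + (-0.18846) + (-0.18846) + (-0.27803) + (-0.18846) + (-0.27803) + (-0.18846) + (-0.18846) + (-0.18846)) = 2.20541 (working shown to 5 dp, full precision carried).
With S = 10 species, ln S = 2.30259, so J = 2.20541/2.30259 = 0.95780, i.e. 0.958 to 3 decimal places.

0.958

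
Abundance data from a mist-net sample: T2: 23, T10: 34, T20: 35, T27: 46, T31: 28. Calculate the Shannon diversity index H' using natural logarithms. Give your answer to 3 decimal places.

1.583

Total N = 23+34+35+46+28 = 166, so the proportions are 0.13855, 0.20482, 0.21084, 0.27711, 0.16867 (working shown to 5 dp, full precision carried).
Each pᵢ ln pᵢ term: 0.13855×(-1.97649)=-0.27385, 0.20482×(-1.58563)=-0.32477, 0.21084×(-1.55664)=-0.32821, 0.27711×(-1.28335)=-0.35563, 0.16867×(-1.77978)=-0.30020.
Sum = -1.58266, so H' = 1.583.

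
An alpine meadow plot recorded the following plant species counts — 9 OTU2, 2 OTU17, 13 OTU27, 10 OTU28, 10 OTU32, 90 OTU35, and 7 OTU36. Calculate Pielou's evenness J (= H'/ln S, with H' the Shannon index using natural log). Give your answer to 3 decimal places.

Total N = 9+2+13+10+10+90+7 = 141, so the proportions are 0.06383, 0.01418, 0.0922, 0.07092, 0.07092, 0.6383, 0.04965 (working shown to 5 dp, full precision carried).
H' = −Σ pᵢ ln pᵢ = −((-0.17563) + (-0.06036) + (-0.21978) + (-0.18767) + (-0.18767) + (-0.28656) + (-0.14908)) = 1.26676.
With S = 7 species, ln S = 1.94591, so J = 1.26676/1.94591 = 0.65099, i.e. 0.651 to 3 decimal places.

0.651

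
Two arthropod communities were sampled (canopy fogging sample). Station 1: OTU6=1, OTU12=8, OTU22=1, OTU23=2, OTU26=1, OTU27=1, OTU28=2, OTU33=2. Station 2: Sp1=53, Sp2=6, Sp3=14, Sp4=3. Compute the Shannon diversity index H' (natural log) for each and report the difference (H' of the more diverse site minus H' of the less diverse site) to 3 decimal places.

Station 1: N=18, proportions 0.055556, 0.444444, 0.055556, 0.111111, 0.055556, 0.055556, 0.111111, 0.111111, giving H' = 1.735126 (working shown to 6 dp, full precision carried).
Station 2: N=76, proportions 0.697368, 0.078947, 0.184211, 0.039474, giving H' = 0.891014.
Difference = |1.735126 − 0.891014| = 0.844112, i.e. 0.844 to 3 decimal places.

0.844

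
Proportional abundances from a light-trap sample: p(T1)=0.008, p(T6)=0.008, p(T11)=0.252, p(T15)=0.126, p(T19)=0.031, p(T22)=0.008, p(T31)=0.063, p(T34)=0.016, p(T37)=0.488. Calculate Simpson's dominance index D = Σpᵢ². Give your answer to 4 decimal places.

0.3229

D = 0.008² + 0.008² + 0.252² + 0.126² + 0.031² + 0.008² + 0.063² + 0.016² + 0.488² = 0.000064 + 0.000064 + 0.063504 + 0.015876 + 0.000961 + 0.000064 + 0.003969 + 0.000256 + 0.238144 = 0.322902 (working shown to 6 dp, full precision carried).
To 4 decimal places, D = 0.3229.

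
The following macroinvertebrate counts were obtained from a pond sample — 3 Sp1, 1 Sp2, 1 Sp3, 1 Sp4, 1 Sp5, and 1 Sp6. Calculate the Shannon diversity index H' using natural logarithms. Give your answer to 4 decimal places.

1.6675

Total N = 3+1+1+1+1+1 = 8, so the proportions are 0.375, 0.125, 0.125, 0.125, 0.125, 0.125 (working shown to 6 dp, full precision carried).
Each pᵢ ln pᵢ term: 0.375×(-0.980829)=-0.367811, 0.125×(-2.079442)=-0.259930, 0.125×(-2.079442)=-0.259930, 0.125×(-2.079442)=-0.259930, 0.125×(-2.079442)=-0.259930, 0.125×(-2.079442)=-0.259930.
Sum = -1.667462, so H' = 1.6675.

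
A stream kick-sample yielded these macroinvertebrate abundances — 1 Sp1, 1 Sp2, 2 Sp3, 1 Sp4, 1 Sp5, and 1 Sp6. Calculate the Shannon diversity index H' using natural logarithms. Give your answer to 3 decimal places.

Total N = 1+1+2+1+1+1 = 7, so the proportions are 0.14286, 0.14286, 0.28571, 0.14286, 0.14286, 0.14286 (working shown to 5 dp, full precision carried).
Each pᵢ ln pᵢ term: 0.14286×(-1.94591)=-0.27799, 0.14286×(-1.94591)=-0.27799, 0.28571×(-1.25276)=-0.35793, 0.14286×(-1.94591)=-0.27799, 0.14286×(-1.94591)=-0.27799, 0.14286×(-1.94591)=-0.27799.
Sum = -1.74787, so H' = 1.748.

1.748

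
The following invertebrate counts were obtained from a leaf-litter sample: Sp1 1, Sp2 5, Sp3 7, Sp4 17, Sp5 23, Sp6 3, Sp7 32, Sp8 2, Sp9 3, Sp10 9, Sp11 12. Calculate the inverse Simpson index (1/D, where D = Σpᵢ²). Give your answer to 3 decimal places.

Total N = 1+5+7+17+23+3+32+2+3+9+12 = 114, so the proportions are 0.0087719, 0.0438596, 0.0614035, 0.1491228, 0.2017544, 0.0263158, 0.2807018, 0.0175439, 0.0263158, 0.0789474, 0.1052632 (working shown to 7 dp, full precision carried).
D = 0.0087719² + 0.0438596² + 0.0614035² + 0.1491228² + 0.2017544² + 0.0263158² + 0.2807018² + 0.0175439² + 0.0263158² + 0.0789474² + 0.1052632² = 0.0000769 + 0.0019237 + 0.0037704 + 0.0222376 + 0.0407048 + 0.0006925 + 0.0787935 + 0.0003078 + 0.0006925 + 0.0062327 + 0.0110803 = 0.1665128.
So 1/D = 6.00555, i.e. 6.006 to 3 decimal places.

6.006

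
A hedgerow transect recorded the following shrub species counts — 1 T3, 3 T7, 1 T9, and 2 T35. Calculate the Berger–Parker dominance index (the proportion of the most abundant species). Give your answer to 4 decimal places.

Total N = 1+3+1+2 = 7, so the proportions are 0.142857, 0.428571, 0.142857, 0.285714 (working shown to 6 dp, full precision carried).
The largest proportion is 0.428571, i.e. d = 0.4286 to 4 decimal places.

0.4286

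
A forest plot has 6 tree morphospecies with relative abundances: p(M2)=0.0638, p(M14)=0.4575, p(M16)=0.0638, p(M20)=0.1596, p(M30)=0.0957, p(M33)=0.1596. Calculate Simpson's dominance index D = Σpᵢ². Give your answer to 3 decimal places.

D = 0.0638² + 0.4575² + 0.0638² + 0.1596² + 0.0957² + 0.1596² = 0.00407 + 0.20931 + 0.00407 + 0.02547 + 0.00916 + 0.02547 = 0.27755 (working shown to 5 dp, full precision carried).
To 3 decimal places, D = 0.278.

0.278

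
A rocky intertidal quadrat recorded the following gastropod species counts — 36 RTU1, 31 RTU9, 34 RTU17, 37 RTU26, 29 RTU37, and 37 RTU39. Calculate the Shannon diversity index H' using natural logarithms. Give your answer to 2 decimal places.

1.79

Total N = 36+31+34+37+29+37 = 204, so the proportions are 0.1765, 0.152, 0.1667, 0.1814, 0.1422, 0.1814 (working shown to 4 dp, full precision carried).
Each pᵢ ln pᵢ term: 0.1765×(-1.7346)=-0.3061, 0.152×(-1.8841)=-0.2863, 0.1667×(-1.7918)=-0.2986, 0.1814×(-1.7072)=-0.3096, 0.1422×(-1.9508)=-0.2773, 0.1814×(-1.7072)=-0.3096.
Sum = -1.7876, so H' = 1.79.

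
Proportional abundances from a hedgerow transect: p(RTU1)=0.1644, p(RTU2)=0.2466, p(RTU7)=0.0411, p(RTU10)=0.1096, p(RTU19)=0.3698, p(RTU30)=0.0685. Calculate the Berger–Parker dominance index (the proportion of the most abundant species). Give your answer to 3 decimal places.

The largest proportion is 0.3698, i.e. d = 0.370 to 3 decimal places.

0.370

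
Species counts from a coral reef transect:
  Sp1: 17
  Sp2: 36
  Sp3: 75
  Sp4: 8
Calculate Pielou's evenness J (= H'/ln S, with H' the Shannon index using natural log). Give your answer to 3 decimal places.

Total N = 17+36+75+8 = 136, so the proportions are 0.125, 0.26471, 0.55147, 0.05882 (working shown to 5 dp, full precision carried).
H' = −Σ pᵢ ln pᵢ = −((-0.25993) + (-0.35183) + (-0.32822) + (-0.16666)) = 1.10664.
With S = 4 species, ln S = 1.38629, so J = 1.10664/1.38629 = 0.79827, i.e. 0.798 to 3 decimal places.

0.798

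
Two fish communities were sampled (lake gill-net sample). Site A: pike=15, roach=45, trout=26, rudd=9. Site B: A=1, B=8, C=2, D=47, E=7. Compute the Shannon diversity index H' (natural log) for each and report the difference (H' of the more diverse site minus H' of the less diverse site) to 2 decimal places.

Site A: N=95, proportions 0.1579, 0.4737, 0.2737, 0.0947, giving H' = 1.2233 (working shown to 4 dp, full precision carried).
Site B: N=65, proportions 0.0154, 0.1231, 0.0308, 0.7231, 0.1077, giving H' = 0.9036.
Difference = |1.2233 − 0.9036| = 0.3197, i.e. 0.32 to 2 decimal places.

0.32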